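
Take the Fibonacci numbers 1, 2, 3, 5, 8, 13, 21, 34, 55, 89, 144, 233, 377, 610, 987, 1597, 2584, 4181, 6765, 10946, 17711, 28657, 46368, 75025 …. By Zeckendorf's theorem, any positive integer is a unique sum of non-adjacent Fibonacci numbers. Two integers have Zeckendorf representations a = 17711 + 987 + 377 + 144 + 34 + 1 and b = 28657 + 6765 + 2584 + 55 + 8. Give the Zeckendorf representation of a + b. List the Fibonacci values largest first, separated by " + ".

The two numbers are 19254 and 38069, so their sum is 57323.
57323: greatest Fibonacci not exceeding it is 46368, leaving 10955
10955: greatest Fibonacci not exceeding it is 10946, leaving 9
9: greatest Fibonacci not exceeding it is 8, leaving 1
1: greatest Fibonacci not exceeding it is 1, leaving 0

46368 + 10946 + 8 + 1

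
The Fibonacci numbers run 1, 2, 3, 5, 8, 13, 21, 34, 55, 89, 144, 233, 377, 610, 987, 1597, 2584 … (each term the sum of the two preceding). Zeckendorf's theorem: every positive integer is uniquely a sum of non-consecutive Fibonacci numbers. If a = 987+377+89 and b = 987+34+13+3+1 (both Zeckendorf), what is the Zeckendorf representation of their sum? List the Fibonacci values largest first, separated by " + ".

1597 + 610 + 233 + 34 + 13 + 3 + 1

The two numbers are 1453 and 1038, so their sum is 2491.
2491: greatest Fibonacci not exceeding it is 1597, leaving 894
894: greatest Fibonacci not exceeding it is 610, leaving 284
284: greatest Fibonacci not exceeding it is 233, leaving 51
51: greatest Fibonacci not exceeding it is 34, leaving 17
17: greatest Fibonacci not exceeding it is 13, leaving 4
4: greatest Fibonacci not exceeding it is 3, leaving 1
1: greatest Fibonacci not exceeding it is 1, leaving 0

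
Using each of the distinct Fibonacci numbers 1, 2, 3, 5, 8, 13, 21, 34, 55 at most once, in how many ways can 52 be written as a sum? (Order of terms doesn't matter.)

Each representation comes from the Zeckendorf form by replacing some F_k with F_{k−1} + F_{k−2} where possible.
52 = 34+13+5 = 34+13+3+2 = 34+8+5+3+2 = 21+13+8+5+3+2 — 4 representations.

4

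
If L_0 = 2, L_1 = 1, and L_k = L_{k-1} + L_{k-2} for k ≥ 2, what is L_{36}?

33385282

Iterating the recurrence up to L_{32} = 4870847 and L_{31} = 3010349:
L_{33} = L_{32} + L_{31} = 4870847 + 3010349 = 7881196
L_{34} = L_{33} + L_{32} = 7881196 + 4870847 = 12752043
L_{35} = L_{34} + L_{33} = 12752043 + 7881196 = 20633239
L_{36} = L_{35} + L_{34} = 20633239 + 12752043 = 33385282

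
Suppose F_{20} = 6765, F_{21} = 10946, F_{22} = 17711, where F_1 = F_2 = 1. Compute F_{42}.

By the addition formula F_{m+n} = F_m F_{n+1} + F_{m−1} F_n with m=21, n=21: F_{42} = 10946·17711 + 6765·10946 = 193864606 + 74049690 = 267914296.

267914296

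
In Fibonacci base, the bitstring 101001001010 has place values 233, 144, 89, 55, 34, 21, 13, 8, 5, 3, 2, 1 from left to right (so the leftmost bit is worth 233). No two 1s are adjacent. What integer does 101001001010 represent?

Summing the place values of the 1 bits: 233 + 89 + 21 + 5 + 2 = 350.

350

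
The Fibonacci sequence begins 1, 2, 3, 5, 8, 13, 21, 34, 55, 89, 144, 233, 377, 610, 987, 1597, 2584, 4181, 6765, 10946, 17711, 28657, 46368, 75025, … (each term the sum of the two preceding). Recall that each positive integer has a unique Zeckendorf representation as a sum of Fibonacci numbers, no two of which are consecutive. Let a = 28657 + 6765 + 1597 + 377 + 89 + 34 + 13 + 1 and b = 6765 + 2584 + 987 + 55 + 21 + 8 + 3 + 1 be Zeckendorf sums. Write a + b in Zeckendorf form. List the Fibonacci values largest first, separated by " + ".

46368 + 987 + 377 + 144 + 55 + 21 + 5

The two numbers are 37533 and 10424, so their sum is 47957.
47957 − 46368 = 1589
1589 − 987 = 602
602 − 377 = 225
225 − 144 = 81
81 − 55 = 26
26 − 21 = 5
5 − 5 = 0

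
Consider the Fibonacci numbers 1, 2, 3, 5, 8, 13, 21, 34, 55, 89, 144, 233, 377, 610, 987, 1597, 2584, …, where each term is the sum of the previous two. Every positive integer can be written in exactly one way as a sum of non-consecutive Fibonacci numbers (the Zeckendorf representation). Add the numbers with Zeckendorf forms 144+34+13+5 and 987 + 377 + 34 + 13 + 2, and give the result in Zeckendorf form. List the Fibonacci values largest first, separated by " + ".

1597 + 8 + 3 + 1

The two numbers are 196 and 1413, so their sum is 1609.
take 1597 (≤ 1609); 1609 − 1597 = 12
take 8 (≤ 12); 12 − 8 = 4
take 3 (≤ 4); 4 − 3 = 1
take 1 (≤ 1); 1 − 1 = 0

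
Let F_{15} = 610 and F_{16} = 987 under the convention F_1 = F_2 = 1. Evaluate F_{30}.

By the doubling identity F_{2k} = F_k(2F_{k+1} − F_k): F_{30} = 610·(2·987 − 610) = 610·1364 = 832040.

832040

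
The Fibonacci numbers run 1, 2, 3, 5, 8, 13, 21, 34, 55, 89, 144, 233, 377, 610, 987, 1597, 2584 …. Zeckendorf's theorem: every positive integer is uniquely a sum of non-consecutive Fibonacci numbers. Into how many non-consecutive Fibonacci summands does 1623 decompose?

3

Greedy algorithm:
1623 − 1597 = 26
26 − 21 = 5
5 − 5 = 0
1623 = 1597 + 21 + 5, which has 3 terms.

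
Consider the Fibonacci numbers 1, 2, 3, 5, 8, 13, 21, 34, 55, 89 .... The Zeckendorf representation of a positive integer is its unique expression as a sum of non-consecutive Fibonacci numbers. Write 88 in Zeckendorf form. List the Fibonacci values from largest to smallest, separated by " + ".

55 + 21 + 8 + 3 + 1

Repeatedly subtract the largest Fibonacci number that fits:
55 ≤ 88 < 89, so take 55; remainder 33
21 ≤ 33 < 34, so take 21; remainder 12
8 ≤ 12 < 13, so take 8; remainder 4
3 ≤ 4 < 5, so take 3; remainder 1
1 ≤ 1 < 2, so take 1; remainder 0
So 88 = 55 + 21 + 8 + 3 + 1, with no two terms consecutive in the sequence.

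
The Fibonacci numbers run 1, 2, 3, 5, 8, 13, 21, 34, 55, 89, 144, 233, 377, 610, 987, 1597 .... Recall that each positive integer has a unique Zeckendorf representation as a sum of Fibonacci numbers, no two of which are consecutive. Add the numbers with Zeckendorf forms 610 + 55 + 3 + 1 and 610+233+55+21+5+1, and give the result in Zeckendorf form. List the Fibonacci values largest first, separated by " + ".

The two numbers are 669 and 925, so their sum is 1594.
Repeatedly subtract the largest Fibonacci number that fits:
1594 − 987 = 607
607 − 377 = 230
230 − 144 = 86
86 − 55 = 31
31 − 21 = 10
10 − 8 = 2
2 − 2 = 0

987 + 377 + 144 + 55 + 21 + 8 + 2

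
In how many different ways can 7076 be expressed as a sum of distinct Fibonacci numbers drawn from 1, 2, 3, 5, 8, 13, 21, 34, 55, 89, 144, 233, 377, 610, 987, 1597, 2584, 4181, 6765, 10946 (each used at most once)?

7076 = 6765+233+55+21+2 = 6765+233+55+13+8+2 = 6765+144+89+55+21+2 = 4181+2584+233+55+21+2 = 6765+233+55+13+5+3+2 = … (35 more), for 40 in all.

40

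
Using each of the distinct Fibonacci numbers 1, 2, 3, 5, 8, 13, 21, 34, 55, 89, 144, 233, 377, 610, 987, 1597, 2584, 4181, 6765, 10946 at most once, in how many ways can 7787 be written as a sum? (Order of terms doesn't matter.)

44

Each representation comes from the Zeckendorf form by replacing some F_k with F_{k−1} + F_{k−2} where possible.
7787 = 6765+987+34+1 = 6765+987+21+13+1 = 6765+610+377+34+1 = 6765+987+21+8+5+1 = … (40 more), for 44 in all.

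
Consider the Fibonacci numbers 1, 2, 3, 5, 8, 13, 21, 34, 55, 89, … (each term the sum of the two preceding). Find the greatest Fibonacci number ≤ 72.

55 ≤ 72 < 89, so the largest Fibonacci number not exceeding 72 is 55.

55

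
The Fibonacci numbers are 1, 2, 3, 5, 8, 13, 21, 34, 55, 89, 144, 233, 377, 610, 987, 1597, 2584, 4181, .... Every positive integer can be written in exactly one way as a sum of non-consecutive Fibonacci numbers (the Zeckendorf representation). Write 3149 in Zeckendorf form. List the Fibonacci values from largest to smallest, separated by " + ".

3149 − 2584 = 565
565 − 377 = 188
188 − 144 = 44
44 − 34 = 10
10 − 8 = 2
2 − 2 = 0
So 3149 = 2584 + 377 + 144 + 34 + 8 + 2, with no two terms consecutive in the sequence.

2584 + 377 + 144 + 34 + 8 + 2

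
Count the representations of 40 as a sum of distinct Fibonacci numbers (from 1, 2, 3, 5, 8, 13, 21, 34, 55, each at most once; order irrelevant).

Each representation comes from the Zeckendorf form by replacing some F_k with F_{k−1} + F_{k−2} where possible.
40 = 34+5+1 = 34+3+2+1 = 21+13+5+1 = 21+13+3+2+1 = 21+8+5+3+2+1 — 5 representations.

5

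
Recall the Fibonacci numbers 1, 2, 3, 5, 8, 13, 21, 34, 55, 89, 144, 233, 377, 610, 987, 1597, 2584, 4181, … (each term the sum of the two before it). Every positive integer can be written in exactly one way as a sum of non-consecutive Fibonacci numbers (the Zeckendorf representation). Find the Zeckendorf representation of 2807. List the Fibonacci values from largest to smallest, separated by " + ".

2584 ≤ 2807 < 4181, so take 2584; remainder 223
144 ≤ 223 < 233, so take 144; remainder 79
55 ≤ 79 < 89, so take 55; remainder 24
21 ≤ 24 < 34, so take 21; remainder 3
3 ≤ 3 < 5, so take 3; remainder 0
So 2807 = 2584 + 144 + 55 + 21 + 3, with no two terms consecutive in the sequence.

2584 + 144 + 55 + 21 + 3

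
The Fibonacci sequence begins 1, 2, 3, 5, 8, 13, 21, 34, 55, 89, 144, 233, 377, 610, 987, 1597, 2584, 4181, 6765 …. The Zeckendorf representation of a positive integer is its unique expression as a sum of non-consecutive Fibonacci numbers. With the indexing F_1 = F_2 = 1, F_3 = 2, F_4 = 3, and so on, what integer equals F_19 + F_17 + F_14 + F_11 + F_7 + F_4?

F_19 + F_17 + F_14 + F_11 + F_7 + F_4 = 4181 + 1597 + 377 + 89 + 13 + 3 = 6260.

6260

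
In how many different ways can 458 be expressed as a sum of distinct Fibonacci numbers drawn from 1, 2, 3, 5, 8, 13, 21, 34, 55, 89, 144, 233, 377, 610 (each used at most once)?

14

Each representation comes from the Zeckendorf form by replacing some F_k with F_{k−1} + F_{k−2} where possible.
458 = 377+55+21+5 = 377+55+21+3+2 = 377+55+13+8+5 = 233+144+55+21+5 = 377+55+13+8+3+2 = … (9 more), for 14 in all.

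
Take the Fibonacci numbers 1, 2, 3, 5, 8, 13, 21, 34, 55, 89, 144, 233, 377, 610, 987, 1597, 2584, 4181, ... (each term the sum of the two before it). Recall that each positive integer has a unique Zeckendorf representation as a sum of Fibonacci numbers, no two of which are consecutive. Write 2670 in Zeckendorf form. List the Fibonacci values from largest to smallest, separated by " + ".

2584 + 55 + 21 + 8 + 2

subtract 2584 from 2670: 86 remains
subtract 55 from 86: 31 remains
subtract 21 from 31: 10 remains
subtract 8 from 10: 2 remains
subtract 2 from 2: 0 remains
So 2670 = 2584 + 55 + 21 + 8 + 2, with no two terms consecutive in the sequence.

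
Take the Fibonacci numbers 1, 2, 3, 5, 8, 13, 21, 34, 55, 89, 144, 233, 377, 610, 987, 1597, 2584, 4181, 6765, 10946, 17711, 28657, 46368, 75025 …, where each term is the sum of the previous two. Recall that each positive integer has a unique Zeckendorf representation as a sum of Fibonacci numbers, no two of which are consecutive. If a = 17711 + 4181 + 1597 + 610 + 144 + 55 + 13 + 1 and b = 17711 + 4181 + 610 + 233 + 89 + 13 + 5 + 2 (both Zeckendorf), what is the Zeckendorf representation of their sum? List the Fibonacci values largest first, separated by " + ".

The two numbers are 24312 and 22844, so their sum is 47156.
Greedy algorithm:
47156: greatest Fibonacci not exceeding it is 46368, leaving 788
788: greatest Fibonacci not exceeding it is 610, leaving 178
178: greatest Fibonacci not exceeding it is 144, leaving 34
34: greatest Fibonacci not exceeding it is 34, leaving 0

46368 + 610 + 144 + 34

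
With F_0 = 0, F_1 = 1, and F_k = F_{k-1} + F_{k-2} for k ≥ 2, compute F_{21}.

Iterating the recurrence up to F_{17} = 1597 and F_{16} = 987:
F_{18} = F_{17} + F_{16} = 1597 + 987 = 2584
F_{19} = F_{18} + F_{17} = 2584 + 1597 = 4181
F_{20} = F_{19} + F_{18} = 4181 + 2584 = 6765
F_{21} = F_{20} + F_{19} = 6765 + 4181 = 10946

10946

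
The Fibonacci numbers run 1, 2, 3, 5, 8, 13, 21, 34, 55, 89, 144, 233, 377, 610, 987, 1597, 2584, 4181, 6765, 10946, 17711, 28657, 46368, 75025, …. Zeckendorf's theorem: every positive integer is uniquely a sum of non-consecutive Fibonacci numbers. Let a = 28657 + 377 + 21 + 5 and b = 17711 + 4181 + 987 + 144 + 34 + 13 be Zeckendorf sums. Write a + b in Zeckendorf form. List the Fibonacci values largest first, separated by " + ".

The two numbers are 29060 and 23070, so their sum is 52130.
Greedy algorithm:
largest Fibonacci ≤ 52130 is 46368; 52130 − 46368 = 5762
largest Fibonacci ≤ 5762 is 4181; 5762 − 4181 = 1581
largest Fibonacci ≤ 1581 is 987; 1581 − 987 = 594
largest Fibonacci ≤ 594 is 377; 594 − 377 = 217
largest Fibonacci ≤ 217 is 144; 217 − 144 = 73
largest Fibonacci ≤ 73 is 55; 73 − 55 = 18
largest Fibonacci ≤ 18 is 13; 18 − 13 = 5
largest Fibonacci ≤ 5 is 5; 5 − 5 = 0

46368 + 4181 + 987 + 377 + 144 + 55 + 13 + 5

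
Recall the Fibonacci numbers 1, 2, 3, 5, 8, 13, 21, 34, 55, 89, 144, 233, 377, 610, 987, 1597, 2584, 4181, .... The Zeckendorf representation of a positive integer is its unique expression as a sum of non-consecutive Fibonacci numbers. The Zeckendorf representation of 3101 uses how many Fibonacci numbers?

3101: greatest Fibonacci not exceeding it is 2584, leaving 517
517: greatest Fibonacci not exceeding it is 377, leaving 140
140: greatest Fibonacci not exceeding it is 89, leaving 51
51: greatest Fibonacci not exceeding it is 34, leaving 17
17: greatest Fibonacci not exceeding it is 13, leaving 4
4: greatest Fibonacci not exceeding it is 3, leaving 1
1: greatest Fibonacci not exceeding it is 1, leaving 0
3101 = 2584 + 377 + 89 + 34 + 13 + 3 + 1, which has 7 terms.

7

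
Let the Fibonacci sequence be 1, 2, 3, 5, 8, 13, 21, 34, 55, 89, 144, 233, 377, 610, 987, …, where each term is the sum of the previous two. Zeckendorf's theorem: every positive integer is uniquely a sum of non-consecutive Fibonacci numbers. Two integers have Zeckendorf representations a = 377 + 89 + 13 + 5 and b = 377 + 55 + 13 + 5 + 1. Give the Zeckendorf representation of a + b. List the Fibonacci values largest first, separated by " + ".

The two numbers are 484 and 451, so their sum is 935.
Greedily peel off the largest Fibonacci term at each step:
935: greatest Fibonacci not exceeding it is 610, leaving 325
325: greatest Fibonacci not exceeding it is 233, leaving 92
92: greatest Fibonacci not exceeding it is 89, leaving 3
3: greatest Fibonacci not exceeding it is 3, leaving 0

610 + 233 + 89 + 3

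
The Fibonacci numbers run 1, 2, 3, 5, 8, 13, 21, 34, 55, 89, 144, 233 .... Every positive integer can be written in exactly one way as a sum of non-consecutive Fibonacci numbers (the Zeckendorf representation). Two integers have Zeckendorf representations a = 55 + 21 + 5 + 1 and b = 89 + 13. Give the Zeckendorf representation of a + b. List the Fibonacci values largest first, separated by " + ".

The two numbers are 82 and 102, so their sum is 184.
184 − 144 = 40
40 − 34 = 6
6 − 5 = 1
1 − 1 = 0

144 + 34 + 5 + 1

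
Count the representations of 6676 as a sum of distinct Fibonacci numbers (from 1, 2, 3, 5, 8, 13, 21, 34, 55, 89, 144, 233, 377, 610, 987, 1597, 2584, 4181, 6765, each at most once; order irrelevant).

25

Each representation comes from the Zeckendorf form by replacing some F_k with F_{k−1} + F_{k−2} where possible.
6676 = 4181+1597+610+233+55 = 4181+1597+610+233+34+21 = 4181+1597+610+144+89+55 = 4181+1597+610+233+34+13+8 = … (21 more), for 25 in all.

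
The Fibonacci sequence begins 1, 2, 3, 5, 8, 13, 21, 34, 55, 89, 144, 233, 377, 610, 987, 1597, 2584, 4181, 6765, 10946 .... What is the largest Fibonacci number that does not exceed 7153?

6765 ≤ 7153 < 10946, so the largest Fibonacci number not exceeding 7153 is 6765.

6765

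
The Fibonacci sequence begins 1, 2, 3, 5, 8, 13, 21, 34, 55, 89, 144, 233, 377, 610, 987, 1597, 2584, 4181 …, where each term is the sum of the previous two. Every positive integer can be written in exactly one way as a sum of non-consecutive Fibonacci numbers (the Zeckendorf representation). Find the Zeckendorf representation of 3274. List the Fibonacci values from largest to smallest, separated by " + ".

Greedily peel off the largest Fibonacci term at each step:
largest Fibonacci ≤ 3274 is 2584; 3274 − 2584 = 690
largest Fibonacci ≤ 690 is 610; 690 − 610 = 80
largest Fibonacci ≤ 80 is 55; 80 − 55 = 25
largest Fibonacci ≤ 25 is 21; 25 − 21 = 4
largest Fibonacci ≤ 4 is 3; 4 − 3 = 1
largest Fibonacci ≤ 1 is 1; 1 − 1 = 0
So 3274 = 2584 + 610 + 55 + 21 + 3 + 1, with no two terms consecutive in the sequence.

2584 + 610 + 55 + 21 + 3 + 1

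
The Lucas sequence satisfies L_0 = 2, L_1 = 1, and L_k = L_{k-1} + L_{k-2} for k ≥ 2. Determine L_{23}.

64079

Iterating the recurrence up to L_{18} = 5778 and L_{17} = 3571:
L_{19} = L_{18} + L_{17} = 5778 + 3571 = 9349
L_{20} = L_{19} + L_{18} = 9349 + 5778 = 15127
L_{21} = L_{20} + L_{19} = 15127 + 9349 = 24476
L_{22} = L_{21} + L_{20} = 24476 + 15127 = 39603
L_{23} = L_{22} + L_{21} = 39603 + 24476 = 64079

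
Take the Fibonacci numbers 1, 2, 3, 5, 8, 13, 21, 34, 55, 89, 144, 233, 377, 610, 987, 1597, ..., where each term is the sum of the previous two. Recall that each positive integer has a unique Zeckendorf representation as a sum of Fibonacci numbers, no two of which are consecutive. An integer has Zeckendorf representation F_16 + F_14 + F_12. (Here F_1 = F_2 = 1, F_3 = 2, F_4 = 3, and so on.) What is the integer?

F_16 + F_14 + F_12 = 987 + 377 + 144 = 1508.

1508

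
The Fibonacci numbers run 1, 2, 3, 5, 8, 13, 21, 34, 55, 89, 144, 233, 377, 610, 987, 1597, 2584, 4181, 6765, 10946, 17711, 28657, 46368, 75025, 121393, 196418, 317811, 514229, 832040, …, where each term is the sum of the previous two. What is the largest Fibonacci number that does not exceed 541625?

514229

514229 ≤ 541625 < 832040, so the largest Fibonacci number not exceeding 541625 is 514229.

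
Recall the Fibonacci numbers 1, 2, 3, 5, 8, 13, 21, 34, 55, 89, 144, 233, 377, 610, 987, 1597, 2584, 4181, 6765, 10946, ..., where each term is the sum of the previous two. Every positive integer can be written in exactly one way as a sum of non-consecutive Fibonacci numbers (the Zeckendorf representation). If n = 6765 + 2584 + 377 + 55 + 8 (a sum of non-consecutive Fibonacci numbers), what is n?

6765 + 2584 + 377 + 55 + 8 = 9789.

9789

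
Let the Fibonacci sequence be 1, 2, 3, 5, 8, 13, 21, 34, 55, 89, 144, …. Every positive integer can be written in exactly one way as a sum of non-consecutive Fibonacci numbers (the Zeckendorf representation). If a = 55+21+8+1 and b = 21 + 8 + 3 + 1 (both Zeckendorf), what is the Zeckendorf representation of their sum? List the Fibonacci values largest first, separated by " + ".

The two numbers are 85 and 33, so their sum is 118.
Greedily peel off the largest Fibonacci term at each step:
largest Fibonacci ≤ 118 is 89; 118 − 89 = 29
largest Fibonacci ≤ 29 is 21; 29 − 21 = 8
largest Fibonacci ≤ 8 is 8; 8 − 8 = 0

89 + 21 + 8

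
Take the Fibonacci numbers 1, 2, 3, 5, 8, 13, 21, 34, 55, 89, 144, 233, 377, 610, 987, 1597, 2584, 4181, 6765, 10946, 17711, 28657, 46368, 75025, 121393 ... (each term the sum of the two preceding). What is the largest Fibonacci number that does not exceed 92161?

75025 ≤ 92161 < 121393, so the largest Fibonacci number not exceeding 92161 is 75025.

75025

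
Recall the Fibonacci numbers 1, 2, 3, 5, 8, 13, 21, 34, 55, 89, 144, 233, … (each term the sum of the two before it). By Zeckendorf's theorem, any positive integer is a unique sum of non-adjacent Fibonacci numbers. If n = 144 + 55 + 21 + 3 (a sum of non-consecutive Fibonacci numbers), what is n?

223

144 + 55 + 21 + 3 = 223.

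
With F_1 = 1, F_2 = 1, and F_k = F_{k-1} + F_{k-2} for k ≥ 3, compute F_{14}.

Iterating the recurrence up to F_{9} = 34 and F_{8} = 21:
F_{10} = F_{9} + F_{8} = 34 + 21 = 55
F_{11} = F_{10} + F_{9} = 55 + 34 = 89
F_{12} = F_{11} + F_{10} = 89 + 55 = 144
F_{13} = F_{12} + F_{11} = 144 + 89 = 233
F_{14} = F_{13} + F_{12} = 233 + 144 = 377

377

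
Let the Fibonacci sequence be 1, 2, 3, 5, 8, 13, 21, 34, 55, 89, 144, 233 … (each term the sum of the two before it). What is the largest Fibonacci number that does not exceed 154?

144

144 ≤ 154 < 233, so the largest Fibonacci number not exceeding 154 is 144.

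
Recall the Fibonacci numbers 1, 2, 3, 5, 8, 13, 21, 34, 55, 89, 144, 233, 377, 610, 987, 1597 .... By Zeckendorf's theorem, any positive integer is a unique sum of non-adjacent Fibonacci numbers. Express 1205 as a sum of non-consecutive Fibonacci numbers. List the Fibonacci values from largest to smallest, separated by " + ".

1205 − 987 = 218
218 − 144 = 74
74 − 55 = 19
19 − 13 = 6
6 − 5 = 1
1 − 1 = 0
So 1205 = 987 + 144 + 55 + 13 + 5 + 1, with no two terms consecutive in the sequence.

987 + 144 + 55 + 13 + 5 + 1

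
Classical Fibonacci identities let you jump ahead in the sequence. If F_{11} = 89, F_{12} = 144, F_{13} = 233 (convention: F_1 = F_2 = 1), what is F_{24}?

By the addition formula F_{m+n} = F_m F_{n+1} + F_{m−1} F_n with m=12, n=12: F_{24} = 144·233 + 89·144 = 33552 + 12816 = 46368.

46368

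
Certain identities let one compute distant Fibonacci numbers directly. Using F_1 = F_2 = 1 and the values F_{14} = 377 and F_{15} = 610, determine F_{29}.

514229

By F_{2k+1} = F_k² + F_{k+1}²: F_{29} = 377² + 610² = 142129 + 372100 = 514229.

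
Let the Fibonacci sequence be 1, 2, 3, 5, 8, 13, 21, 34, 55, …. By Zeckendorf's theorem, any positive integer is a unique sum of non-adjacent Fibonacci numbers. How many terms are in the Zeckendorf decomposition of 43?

3

take 34 (≤ 43); 43 − 34 = 9
take 8 (≤ 9); 9 − 8 = 1
take 1 (≤ 1); 1 − 1 = 0
43 = 34 + 8 + 1, which has 3 terms.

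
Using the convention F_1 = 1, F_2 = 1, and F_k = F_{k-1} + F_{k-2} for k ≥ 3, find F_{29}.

Iterating the recurrence up to F_{21} = 10946 and F_{20} = 6765:
F_{22} = F_{21} + F_{20} = 10946 + 6765 = 17711
F_{23} = F_{22} + F_{21} = 17711 + 10946 = 28657
F_{24} = F_{23} + F_{22} = 28657 + 17711 = 46368
F_{25} = F_{24} + F_{23} = 46368 + 28657 = 75025
F_{26} = F_{25} + F_{24} = 75025 + 46368 = 121393
F_{27} = F_{26} + F_{25} = 121393 + 75025 = 196418
F_{28} = F_{27} + F_{26} = 196418 + 121393 = 317811
F_{29} = F_{28} + F_{27} = 317811 + 196418 = 514229

514229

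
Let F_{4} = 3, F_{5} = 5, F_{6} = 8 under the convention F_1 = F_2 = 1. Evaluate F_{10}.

By the addition formula F_{m+n} = F_m F_{n+1} + F_{m−1} F_n with m=6, n=4: F_{10} = 8·5 + 5·3 = 40 + 15 = 55.

55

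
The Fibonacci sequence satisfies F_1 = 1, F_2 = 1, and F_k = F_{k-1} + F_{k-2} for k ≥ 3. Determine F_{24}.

Iterating the recurrence up to F_{20} = 6765 and F_{19} = 4181:
F_{21} = F_{20} + F_{19} = 6765 + 4181 = 10946
F_{22} = F_{21} + F_{20} = 10946 + 6765 = 17711
F_{23} = F_{22} + F_{21} = 17711 + 10946 = 28657
F_{24} = F_{23} + F_{22} = 28657 + 17711 = 46368

46368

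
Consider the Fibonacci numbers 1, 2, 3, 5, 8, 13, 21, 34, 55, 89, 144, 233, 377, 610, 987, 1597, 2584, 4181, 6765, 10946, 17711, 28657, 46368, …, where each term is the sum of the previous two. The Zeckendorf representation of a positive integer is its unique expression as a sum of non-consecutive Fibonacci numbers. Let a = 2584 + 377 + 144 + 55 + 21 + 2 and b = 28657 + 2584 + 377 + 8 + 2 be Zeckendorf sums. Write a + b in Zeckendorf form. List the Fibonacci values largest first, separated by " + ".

The two numbers are 3183 and 31628, so their sum is 34811.
Repeatedly subtract the largest Fibonacci number that fits:
34811 − 28657 = 6154
6154 − 4181 = 1973
1973 − 1597 = 376
376 − 233 = 143
143 − 89 = 54
54 − 34 = 20
20 − 13 = 7
7 − 5 = 2
2 − 2 = 0

28657 + 4181 + 1597 + 233 + 89 + 34 + 13 + 5 + 2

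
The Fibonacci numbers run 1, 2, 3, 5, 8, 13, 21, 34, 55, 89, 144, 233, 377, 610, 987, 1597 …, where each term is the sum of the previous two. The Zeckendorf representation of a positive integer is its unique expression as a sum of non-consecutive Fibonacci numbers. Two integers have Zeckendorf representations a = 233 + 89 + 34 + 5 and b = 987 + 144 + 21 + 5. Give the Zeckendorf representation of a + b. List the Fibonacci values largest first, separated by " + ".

The two numbers are 361 and 1157, so their sum is 1518.
1518 − 987 = 531
531 − 377 = 154
154 − 144 = 10
10 − 8 = 2
2 − 2 = 0

987 + 377 + 144 + 8 + 2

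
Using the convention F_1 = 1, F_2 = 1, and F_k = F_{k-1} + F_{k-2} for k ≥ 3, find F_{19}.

Iterating the recurrence up to F_{12} = 144 and F_{11} = 89:
F_{13} = F_{12} + F_{11} = 144 + 89 = 233
F_{14} = F_{13} + F_{12} = 233 + 144 = 377
F_{15} = F_{14} + F_{13} = 377 + 233 = 610
F_{16} = F_{15} + F_{14} = 610 + 377 = 987
F_{17} = F_{16} + F_{15} = 987 + 610 = 1597
F_{18} = F_{17} + F_{16} = 1597 + 987 = 2584
F_{19} = F_{18} + F_{17} = 2584 + 1597 = 4181

4181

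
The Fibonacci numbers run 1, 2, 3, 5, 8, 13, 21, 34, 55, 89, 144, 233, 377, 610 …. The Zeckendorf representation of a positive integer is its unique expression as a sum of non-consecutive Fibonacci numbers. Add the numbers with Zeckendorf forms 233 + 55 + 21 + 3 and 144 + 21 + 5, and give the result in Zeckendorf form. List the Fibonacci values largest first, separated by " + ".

377 + 89 + 13 + 3

The two numbers are 312 and 170, so their sum is 482.
Greedily peel off the largest Fibonacci term at each step:
482 − 377 = 105
105 − 89 = 16
16 − 13 = 3
3 − 3 = 0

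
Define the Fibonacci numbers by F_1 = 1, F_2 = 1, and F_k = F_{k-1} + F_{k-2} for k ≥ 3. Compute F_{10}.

55

Iterating the recurrence up to F_{2} = 1 and F_{1} = 1:
F_{3} = F_{2} + F_{1} = 1 + 1 = 2
F_{4} = F_{3} + F_{2} = 2 + 1 = 3
F_{5} = F_{4} + F_{3} = 3 + 2 = 5
F_{6} = F_{5} + F_{4} = 5 + 3 = 8
F_{7} = F_{6} + F_{5} = 8 + 5 = 13
F_{8} = F_{7} + F_{6} = 13 + 8 = 21
F_{9} = F_{8} + F_{7} = 21 + 13 = 34
F_{10} = F_{9} + F_{8} = 34 + 21 = 55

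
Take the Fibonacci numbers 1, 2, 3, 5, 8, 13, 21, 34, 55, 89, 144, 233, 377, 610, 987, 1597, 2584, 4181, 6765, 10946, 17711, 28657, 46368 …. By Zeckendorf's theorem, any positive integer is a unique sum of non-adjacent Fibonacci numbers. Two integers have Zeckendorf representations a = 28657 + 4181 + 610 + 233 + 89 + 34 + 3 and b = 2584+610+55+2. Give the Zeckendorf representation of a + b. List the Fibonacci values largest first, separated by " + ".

28657 + 6765 + 1597 + 34 + 5

The two numbers are 33807 and 3251, so their sum is 37058.
Greedily peel off the largest Fibonacci term at each step:
28657 ≤ 37058 < 46368, so take 28657; remainder 8401
6765 ≤ 8401 < 10946, so take 6765; remainder 1636
1597 ≤ 1636 < 2584, so take 1597; remainder 39
34 ≤ 39 < 55, so take 34; remainder 5
5 ≤ 5 < 8, so take 5; remainder 0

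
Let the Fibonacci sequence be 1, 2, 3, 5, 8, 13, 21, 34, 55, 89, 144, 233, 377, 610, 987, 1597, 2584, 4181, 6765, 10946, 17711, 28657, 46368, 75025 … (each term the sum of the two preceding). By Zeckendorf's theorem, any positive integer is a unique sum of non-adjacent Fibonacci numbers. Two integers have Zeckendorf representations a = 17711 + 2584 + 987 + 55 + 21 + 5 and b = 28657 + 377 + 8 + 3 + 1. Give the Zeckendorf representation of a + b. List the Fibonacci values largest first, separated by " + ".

46368 + 2584 + 987 + 377 + 89 + 3 + 1

The two numbers are 21363 and 29046, so their sum is 50409.
Greedy algorithm:
subtract 46368 from 50409: 4041 remains
subtract 2584 from 4041: 1457 remains
subtract 987 from 1457: 470 remains
subtract 377 from 470: 93 remains
subtract 89 from 93: 4 remains
subtract 3 from 4: 1 remains
subtract 1 from 1: 0 remains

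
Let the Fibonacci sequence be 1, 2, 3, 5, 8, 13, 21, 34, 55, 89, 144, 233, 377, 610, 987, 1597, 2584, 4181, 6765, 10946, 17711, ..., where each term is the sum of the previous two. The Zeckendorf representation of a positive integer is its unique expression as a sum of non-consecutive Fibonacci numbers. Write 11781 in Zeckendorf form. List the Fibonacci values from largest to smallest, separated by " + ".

10946 + 610 + 144 + 55 + 21 + 5

Greedy algorithm:
subtract 10946 from 11781: 835 remains
subtract 610 from 835: 225 remains
subtract 144 from 225: 81 remains
subtract 55 from 81: 26 remains
subtract 21 from 26: 5 remains
subtract 5 from 5: 0 remains
So 11781 = 10946 + 610 + 144 + 55 + 21 + 5, with no two terms consecutive in the sequence.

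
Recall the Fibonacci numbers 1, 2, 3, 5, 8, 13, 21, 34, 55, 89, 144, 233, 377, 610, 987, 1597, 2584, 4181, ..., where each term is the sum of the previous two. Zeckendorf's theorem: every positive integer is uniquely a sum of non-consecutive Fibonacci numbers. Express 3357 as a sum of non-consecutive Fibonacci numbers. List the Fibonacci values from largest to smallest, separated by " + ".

subtract 2584 from 3357: 773 remains
subtract 610 from 773: 163 remains
subtract 144 from 163: 19 remains
subtract 13 from 19: 6 remains
subtract 5 from 6: 1 remains
subtract 1 from 1: 0 remains
So 3357 = 2584 + 610 + 144 + 13 + 5 + 1, with no two terms consecutive in the sequence.

2584 + 610 + 144 + 13 + 5 + 1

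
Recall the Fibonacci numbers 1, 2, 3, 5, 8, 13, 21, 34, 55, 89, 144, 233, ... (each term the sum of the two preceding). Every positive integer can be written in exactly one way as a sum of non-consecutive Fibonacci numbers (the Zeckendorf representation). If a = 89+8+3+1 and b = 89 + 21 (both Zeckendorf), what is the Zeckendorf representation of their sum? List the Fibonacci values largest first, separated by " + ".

144 + 55 + 8 + 3 + 1

The two numbers are 101 and 110, so their sum is 211.
Greedily peel off the largest Fibonacci term at each step:
largest Fibonacci ≤ 211 is 144; 211 − 144 = 67
largest Fibonacci ≤ 67 is 55; 67 − 55 = 12
largest Fibonacci ≤ 12 is 8; 12 − 8 = 4
largest Fibonacci ≤ 4 is 3; 4 − 3 = 1
largest Fibonacci ≤ 1 is 1; 1 − 1 = 0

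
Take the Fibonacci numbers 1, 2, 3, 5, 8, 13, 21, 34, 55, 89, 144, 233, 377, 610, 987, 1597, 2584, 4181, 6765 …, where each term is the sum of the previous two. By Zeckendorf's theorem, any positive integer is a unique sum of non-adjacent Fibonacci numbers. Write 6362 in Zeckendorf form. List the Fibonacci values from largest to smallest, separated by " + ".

4181 + 1597 + 377 + 144 + 55 + 8

largest Fibonacci ≤ 6362 is 4181; 6362 − 4181 = 2181
largest Fibonacci ≤ 2181 is 1597; 2181 − 1597 = 584
largest Fibonacci ≤ 584 is 377; 584 − 377 = 207
largest Fibonacci ≤ 207 is 144; 207 − 144 = 63
largest Fibonacci ≤ 63 is 55; 63 − 55 = 8
largest Fibonacci ≤ 8 is 8; 8 − 8 = 0
So 6362 = 4181 + 1597 + 377 + 144 + 55 + 8, with no two terms consecutive in the sequence.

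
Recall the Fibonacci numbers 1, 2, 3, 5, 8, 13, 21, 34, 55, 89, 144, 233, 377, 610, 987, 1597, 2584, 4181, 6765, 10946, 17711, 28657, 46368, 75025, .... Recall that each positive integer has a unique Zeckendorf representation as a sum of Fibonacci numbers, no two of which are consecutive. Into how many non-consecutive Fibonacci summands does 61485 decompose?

61485 − 46368 = 15117
15117 − 10946 = 4171
4171 − 2584 = 1587
1587 − 987 = 600
600 − 377 = 223
223 − 144 = 79
79 − 55 = 24
24 − 21 = 3
3 − 3 = 0
61485 = 46368 + 10946 + 2584 + 987 + 377 + 144 + 55 + 21 + 3, which has 9 terms.

9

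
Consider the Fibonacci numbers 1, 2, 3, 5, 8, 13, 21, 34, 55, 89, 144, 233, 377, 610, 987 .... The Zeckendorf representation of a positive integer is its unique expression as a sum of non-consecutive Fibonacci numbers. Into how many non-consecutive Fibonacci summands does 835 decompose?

5

Repeatedly subtract the largest Fibonacci number that fits:
largest Fibonacci ≤ 835 is 610; 835 − 610 = 225
largest Fibonacci ≤ 225 is 144; 225 − 144 = 81
largest Fibonacci ≤ 81 is 55; 81 − 55 = 26
largest Fibonacci ≤ 26 is 21; 26 − 21 = 5
largest Fibonacci ≤ 5 is 5; 5 − 5 = 0
835 = 610 + 144 + 55 + 21 + 5, which has 5 terms.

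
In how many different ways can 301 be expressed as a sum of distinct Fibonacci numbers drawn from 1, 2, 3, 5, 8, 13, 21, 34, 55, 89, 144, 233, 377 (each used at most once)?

12

301 = 233+55+13 = 233+55+8+5 = 233+34+21+13 = … (9 more), for 12 in all.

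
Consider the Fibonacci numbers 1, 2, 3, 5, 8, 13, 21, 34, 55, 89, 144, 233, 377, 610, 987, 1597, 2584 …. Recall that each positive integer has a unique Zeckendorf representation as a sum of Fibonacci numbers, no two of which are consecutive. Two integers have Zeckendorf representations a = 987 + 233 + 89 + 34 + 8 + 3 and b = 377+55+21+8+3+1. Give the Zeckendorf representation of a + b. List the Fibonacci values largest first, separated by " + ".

The two numbers are 1354 and 465, so their sum is 1819.
Greedy algorithm:
take 1597 (≤ 1819); 1819 − 1597 = 222
take 144 (≤ 222); 222 − 144 = 78
take 55 (≤ 78); 78 − 55 = 23
take 21 (≤ 23); 23 − 21 = 2
take 2 (≤ 2); 2 − 2 = 0

1597 + 144 + 55 + 21 + 2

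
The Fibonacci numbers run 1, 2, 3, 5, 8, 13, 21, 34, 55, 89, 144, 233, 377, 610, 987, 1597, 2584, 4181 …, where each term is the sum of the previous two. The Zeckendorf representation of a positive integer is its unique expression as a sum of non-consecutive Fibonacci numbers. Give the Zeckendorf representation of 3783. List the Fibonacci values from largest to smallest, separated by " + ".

3783: greatest Fibonacci not exceeding it is 2584, leaving 1199
1199: greatest Fibonacci not exceeding it is 987, leaving 212
212: greatest Fibonacci not exceeding it is 144, leaving 68
68: greatest Fibonacci not exceeding it is 55, leaving 13
13: greatest Fibonacci not exceeding it is 13, leaving 0
So 3783 = 2584 + 987 + 144 + 55 + 13, with no two terms consecutive in the sequence.

2584 + 987 + 144 + 55 + 13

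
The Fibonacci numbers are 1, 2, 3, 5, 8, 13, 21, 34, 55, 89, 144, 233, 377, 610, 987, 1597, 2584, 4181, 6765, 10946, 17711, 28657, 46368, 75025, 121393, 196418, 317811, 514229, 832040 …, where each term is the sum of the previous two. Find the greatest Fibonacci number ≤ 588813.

514229

514229 ≤ 588813 < 832040, so the largest Fibonacci number not exceeding 588813 is 514229.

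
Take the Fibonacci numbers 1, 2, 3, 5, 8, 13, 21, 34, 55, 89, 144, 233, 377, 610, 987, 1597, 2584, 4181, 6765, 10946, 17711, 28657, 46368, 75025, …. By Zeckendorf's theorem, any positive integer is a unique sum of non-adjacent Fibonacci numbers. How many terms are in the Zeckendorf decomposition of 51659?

Greedily peel off the largest Fibonacci term at each step:
subtract 46368 from 51659: 5291 remains
subtract 4181 from 5291: 1110 remains
subtract 987 from 1110: 123 remains
subtract 89 from 123: 34 remains
subtract 34 from 34: 0 remains
51659 = 46368 + 4181 + 987 + 89 + 34, which has 5 terms.

5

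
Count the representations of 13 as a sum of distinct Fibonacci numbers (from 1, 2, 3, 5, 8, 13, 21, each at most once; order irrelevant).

3

13 = 13 = 8+5 = 8+3+2 — 3 representations.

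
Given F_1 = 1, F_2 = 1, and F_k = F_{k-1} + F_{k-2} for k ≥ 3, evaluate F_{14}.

377

Iterating the recurrence up to F_{9} = 34 and F_{8} = 21:
F_{10} = F_{9} + F_{8} = 34 + 21 = 55
F_{11} = F_{10} + F_{9} = 55 + 34 = 89
F_{12} = F_{11} + F_{10} = 89 + 55 = 144
F_{13} = F_{12} + F_{11} = 144 + 89 = 233
F_{14} = F_{13} + F_{12} = 233 + 144 = 377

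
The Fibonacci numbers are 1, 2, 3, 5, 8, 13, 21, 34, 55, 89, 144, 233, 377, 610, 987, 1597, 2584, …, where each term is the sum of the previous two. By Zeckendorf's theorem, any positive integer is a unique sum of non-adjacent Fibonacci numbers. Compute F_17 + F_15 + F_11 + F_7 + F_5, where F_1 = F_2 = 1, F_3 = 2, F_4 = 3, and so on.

F_17 + F_15 + F_11 + F_7 + F_5 = 1597 + 610 + 89 + 13 + 5 = 2314.

2314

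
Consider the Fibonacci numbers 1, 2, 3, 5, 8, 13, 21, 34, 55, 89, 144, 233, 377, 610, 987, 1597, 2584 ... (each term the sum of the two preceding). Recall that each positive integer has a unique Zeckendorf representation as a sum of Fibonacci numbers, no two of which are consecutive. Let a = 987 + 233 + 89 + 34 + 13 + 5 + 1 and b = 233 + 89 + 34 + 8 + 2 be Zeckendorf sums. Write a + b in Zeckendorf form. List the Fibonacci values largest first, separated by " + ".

1597 + 89 + 34 + 8

The two numbers are 1362 and 366, so their sum is 1728.
Greedy algorithm:
1728 − 1597 = 131
131 − 89 = 42
42 − 34 = 8
8 − 8 = 0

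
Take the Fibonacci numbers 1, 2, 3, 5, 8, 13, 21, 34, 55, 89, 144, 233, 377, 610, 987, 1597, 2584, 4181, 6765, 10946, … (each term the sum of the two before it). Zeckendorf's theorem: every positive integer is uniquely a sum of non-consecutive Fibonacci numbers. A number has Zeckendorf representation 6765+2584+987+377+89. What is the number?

10802

6765+2584+987+377+89 = 10802.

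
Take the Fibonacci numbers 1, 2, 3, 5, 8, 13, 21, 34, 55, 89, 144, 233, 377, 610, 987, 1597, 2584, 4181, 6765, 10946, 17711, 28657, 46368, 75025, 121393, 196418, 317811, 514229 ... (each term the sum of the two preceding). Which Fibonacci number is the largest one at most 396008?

317811 ≤ 396008 < 514229, so the largest Fibonacci number not exceeding 396008 is 317811.

317811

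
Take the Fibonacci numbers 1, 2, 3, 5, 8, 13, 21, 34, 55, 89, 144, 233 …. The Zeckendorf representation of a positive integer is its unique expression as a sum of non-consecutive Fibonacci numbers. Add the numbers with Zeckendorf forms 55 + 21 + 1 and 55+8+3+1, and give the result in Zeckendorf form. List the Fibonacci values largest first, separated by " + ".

The two numbers are 77 and 67, so their sum is 144.
144: greatest Fibonacci not exceeding it is 144, leaving 0

144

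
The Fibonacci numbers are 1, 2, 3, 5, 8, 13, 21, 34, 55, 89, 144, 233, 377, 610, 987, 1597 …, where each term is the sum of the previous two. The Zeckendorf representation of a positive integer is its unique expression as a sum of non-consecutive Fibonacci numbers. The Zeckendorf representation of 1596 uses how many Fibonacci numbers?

8

Repeatedly subtract the largest Fibonacci number that fits:
subtract 987 from 1596: 609 remains
subtract 377 from 609: 232 remains
subtract 144 from 232: 88 remains
subtract 55 from 88: 33 remains
subtract 21 from 33: 12 remains
subtract 8 from 12: 4 remains
subtract 3 from 4: 1 remains
subtract 1 from 1: 0 remains
1596 = 987 + 377 + 144 + 55 + 21 + 8 + 3 + 1, which has 8 terms.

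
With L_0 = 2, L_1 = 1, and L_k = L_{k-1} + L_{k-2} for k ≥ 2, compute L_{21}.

24476

Iterating the recurrence up to L_{16} = 2207 and L_{15} = 1364:
L_{17} = L_{16} + L_{15} = 2207 + 1364 = 3571
L_{18} = L_{17} + L_{16} = 3571 + 2207 = 5778
L_{19} = L_{18} + L_{17} = 5778 + 3571 = 9349
L_{20} = L_{19} + L_{18} = 9349 + 5778 = 15127
L_{21} = L_{20} + L_{19} = 15127 + 9349 = 24476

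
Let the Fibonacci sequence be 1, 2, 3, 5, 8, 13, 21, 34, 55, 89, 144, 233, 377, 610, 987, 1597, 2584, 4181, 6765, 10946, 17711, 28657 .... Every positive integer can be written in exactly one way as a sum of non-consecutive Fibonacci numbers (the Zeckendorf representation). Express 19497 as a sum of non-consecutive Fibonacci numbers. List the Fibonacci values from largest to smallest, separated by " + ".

17711 + 1597 + 144 + 34 + 8 + 3

19497: greatest Fibonacci not exceeding it is 17711, leaving 1786
1786: greatest Fibonacci not exceeding it is 1597, leaving 189
189: greatest Fibonacci not exceeding it is 144, leaving 45
45: greatest Fibonacci not exceeding it is 34, leaving 11
11: greatest Fibonacci not exceeding it is 8, leaving 3
3: greatest Fibonacci not exceeding it is 3, leaving 0
So 19497 = 17711 + 1597 + 144 + 34 + 8 + 3, with no two terms consecutive in the sequence.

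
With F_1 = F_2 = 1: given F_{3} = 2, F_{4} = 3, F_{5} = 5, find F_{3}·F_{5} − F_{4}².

2·5 − 3² = 10 − 9 = 1. (Cassini's identity: F_{k−1}F_{k+1} − F_k² = (−1)^k.)

1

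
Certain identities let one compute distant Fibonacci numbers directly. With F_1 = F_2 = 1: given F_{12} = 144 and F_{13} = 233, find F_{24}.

46368

By the doubling identity F_{2k} = F_k(2F_{k+1} − F_k): F_{24} = 144·(2·233 − 144) = 144·322 = 46368.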